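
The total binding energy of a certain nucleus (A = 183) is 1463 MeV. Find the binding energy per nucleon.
B.E./A = 1463/183 = 7.995 MeV/nucleon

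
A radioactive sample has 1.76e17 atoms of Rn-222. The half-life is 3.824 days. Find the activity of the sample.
A = λN = 3.19e16 decays/day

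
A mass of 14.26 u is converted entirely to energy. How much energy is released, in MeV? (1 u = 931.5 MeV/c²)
E = mc² = 13280 MeV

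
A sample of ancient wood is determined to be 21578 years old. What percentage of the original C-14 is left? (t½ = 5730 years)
N/N₀ = (1/2)^(t/t½) = 0.07352 = 7.35%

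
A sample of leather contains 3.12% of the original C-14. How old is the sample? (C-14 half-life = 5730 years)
Age = t½ × log₂(1/ratio) = 28660 years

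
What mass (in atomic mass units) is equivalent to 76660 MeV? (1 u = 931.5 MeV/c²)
m = E/c² = 82.3 u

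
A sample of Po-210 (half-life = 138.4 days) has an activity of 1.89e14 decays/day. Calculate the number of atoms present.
N = A/λ = 3.774e16 atoms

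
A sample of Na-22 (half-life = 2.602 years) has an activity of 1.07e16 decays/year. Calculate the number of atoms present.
N = A/λ = 4.017e16 atoms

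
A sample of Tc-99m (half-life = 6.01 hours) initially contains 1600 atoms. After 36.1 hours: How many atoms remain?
N = N₀(1/2)^(t/t½) = 24.88 atoms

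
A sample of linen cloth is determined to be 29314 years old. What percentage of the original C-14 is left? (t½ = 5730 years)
N/N₀ = (1/2)^(t/t½) = 0.02884 = 2.88%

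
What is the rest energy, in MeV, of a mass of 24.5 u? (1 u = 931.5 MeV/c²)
E = mc² = 22820 MeV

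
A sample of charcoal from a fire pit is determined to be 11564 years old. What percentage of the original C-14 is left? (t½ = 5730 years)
N/N₀ = (1/2)^(t/t½) = 0.2469 = 24.7%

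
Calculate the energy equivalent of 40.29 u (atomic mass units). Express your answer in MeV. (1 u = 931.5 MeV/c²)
E = mc² = 37530 MeV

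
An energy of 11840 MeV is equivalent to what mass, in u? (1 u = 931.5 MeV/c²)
m = E/c² = 12.71 u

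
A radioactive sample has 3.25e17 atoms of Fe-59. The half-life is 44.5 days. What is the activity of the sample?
A = λN = 5.062e15 decays/day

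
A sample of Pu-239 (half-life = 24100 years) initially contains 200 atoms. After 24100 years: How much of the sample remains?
N = N₀(1/2)^(t/t½) = 100 atoms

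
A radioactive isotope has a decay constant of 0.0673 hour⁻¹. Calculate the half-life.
t½ = ln(2)/λ = 10.3 hours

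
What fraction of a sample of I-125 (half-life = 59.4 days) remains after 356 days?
N/N₀ = (1/2)^(t/t½) = 0.0157 = 1.57%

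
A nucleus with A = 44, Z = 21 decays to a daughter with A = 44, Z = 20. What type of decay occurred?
ΔA = 0, ΔZ = -1 ⇒ beta-plus decay (β⁺) or electron capture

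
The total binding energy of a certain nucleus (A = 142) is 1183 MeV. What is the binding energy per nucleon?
B.E./A = 1183/142 = 8.331 MeV/nucleon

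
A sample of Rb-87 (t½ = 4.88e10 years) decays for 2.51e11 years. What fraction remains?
N/N₀ = (1/2)^(t/t½) = 0.02829 = 2.83%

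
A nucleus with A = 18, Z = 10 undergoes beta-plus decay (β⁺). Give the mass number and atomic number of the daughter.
Daughter: A = 18, Z = 9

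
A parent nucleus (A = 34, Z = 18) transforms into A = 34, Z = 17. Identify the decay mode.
ΔA = 0, ΔZ = -1 ⇒ beta-plus decay (β⁺) or electron capture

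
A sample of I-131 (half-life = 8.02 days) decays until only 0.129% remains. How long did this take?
t = t½ × log₂(N₀/N) = 76.98 days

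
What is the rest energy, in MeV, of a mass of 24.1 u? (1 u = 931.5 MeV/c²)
E = mc² = 22450 MeV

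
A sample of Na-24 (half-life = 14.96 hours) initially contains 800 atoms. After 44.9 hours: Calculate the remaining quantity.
N = N₀(1/2)^(t/t½) = 99.91 atoms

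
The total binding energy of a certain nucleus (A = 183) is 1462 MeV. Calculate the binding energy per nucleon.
B.E./A = 1462/183 = 7.989 MeV/nucleon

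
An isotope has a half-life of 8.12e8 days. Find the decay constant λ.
λ = ln(2)/t½ = 8.536e-10 day⁻¹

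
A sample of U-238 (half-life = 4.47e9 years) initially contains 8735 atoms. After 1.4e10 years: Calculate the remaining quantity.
N = N₀(1/2)^(t/t½) = 996.4 atoms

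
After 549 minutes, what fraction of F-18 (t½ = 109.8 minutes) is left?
N/N₀ = (1/2)^(t/t½) = 0.03125 = 3.12%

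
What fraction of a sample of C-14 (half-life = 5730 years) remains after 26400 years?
N/N₀ = (1/2)^(t/t½) = 0.04103 = 4.1%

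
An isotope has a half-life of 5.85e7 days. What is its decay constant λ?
λ = ln(2)/t½ = 1.185e-8 day⁻¹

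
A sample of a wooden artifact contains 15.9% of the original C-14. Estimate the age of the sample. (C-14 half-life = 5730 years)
Age = t½ × log₂(1/ratio) = 15200 years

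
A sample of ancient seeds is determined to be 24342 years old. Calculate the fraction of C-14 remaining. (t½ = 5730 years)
N/N₀ = (1/2)^(t/t½) = 0.05262 = 5.26%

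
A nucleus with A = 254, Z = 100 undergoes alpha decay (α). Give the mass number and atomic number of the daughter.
Daughter: A = 250, Z = 98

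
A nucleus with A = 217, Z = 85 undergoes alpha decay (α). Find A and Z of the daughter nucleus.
Daughter: A = 213, Z = 83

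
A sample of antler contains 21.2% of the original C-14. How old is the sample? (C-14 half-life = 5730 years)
Age = t½ × log₂(1/ratio) = 12820 years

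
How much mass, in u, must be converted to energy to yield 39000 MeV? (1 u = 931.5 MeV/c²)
m = E/c² = 41.87 u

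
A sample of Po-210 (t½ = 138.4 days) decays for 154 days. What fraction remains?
N/N₀ = (1/2)^(t/t½) = 0.4624 = 46.2%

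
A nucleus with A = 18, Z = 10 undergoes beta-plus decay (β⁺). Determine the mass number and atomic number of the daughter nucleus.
Daughter: A = 18, Z = 9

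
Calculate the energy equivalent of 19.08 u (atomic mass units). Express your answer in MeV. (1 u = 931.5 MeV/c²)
E = mc² = 17770 MeV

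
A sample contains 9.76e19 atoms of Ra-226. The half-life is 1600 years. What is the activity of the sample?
A = λN = 4.228e16 decays/year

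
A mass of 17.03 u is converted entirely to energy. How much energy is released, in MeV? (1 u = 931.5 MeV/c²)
E = mc² = 15860 MeV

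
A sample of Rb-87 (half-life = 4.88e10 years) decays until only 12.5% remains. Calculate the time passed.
t = t½ × log₂(N₀/N) = 1.464e11 years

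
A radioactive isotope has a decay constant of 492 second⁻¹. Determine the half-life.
t½ = ln(2)/λ = 0.001409 seconds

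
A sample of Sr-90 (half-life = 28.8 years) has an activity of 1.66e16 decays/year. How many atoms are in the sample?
N = A/λ = 6.897e17 atoms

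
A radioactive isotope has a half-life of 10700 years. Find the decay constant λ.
λ = ln(2)/t½ = 6.478e-5 year⁻¹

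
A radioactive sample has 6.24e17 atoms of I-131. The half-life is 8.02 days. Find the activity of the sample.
A = λN = 5.393e16 decays/day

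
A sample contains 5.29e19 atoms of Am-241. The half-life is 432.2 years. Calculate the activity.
A = λN = 8.484e16 decays/year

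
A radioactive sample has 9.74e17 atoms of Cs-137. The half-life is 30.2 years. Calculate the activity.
A = λN = 2.236e16 decays/year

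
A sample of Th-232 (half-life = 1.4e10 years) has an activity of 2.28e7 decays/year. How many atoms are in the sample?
N = A/λ = 4.605e17 atoms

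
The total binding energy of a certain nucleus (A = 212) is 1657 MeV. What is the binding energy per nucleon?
B.E./A = 1657/212 = 7.816 MeV/nucleon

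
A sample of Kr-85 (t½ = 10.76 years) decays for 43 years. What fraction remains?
N/N₀ = (1/2)^(t/t½) = 0.06266 = 6.27%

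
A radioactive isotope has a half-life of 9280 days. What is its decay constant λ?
λ = ln(2)/t½ = 7.469e-5 day⁻¹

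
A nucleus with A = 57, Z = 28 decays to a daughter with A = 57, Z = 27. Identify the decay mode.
ΔA = 0, ΔZ = -1 ⇒ beta-plus decay (β⁺) or electron capture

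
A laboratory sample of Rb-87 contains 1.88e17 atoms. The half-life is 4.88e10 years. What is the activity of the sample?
A = λN = 2.67e6 decays/year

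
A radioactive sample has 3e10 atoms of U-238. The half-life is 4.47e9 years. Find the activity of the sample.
A = λN = 4.652 decays/year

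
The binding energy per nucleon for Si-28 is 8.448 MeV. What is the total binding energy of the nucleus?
B.E. = 8.448 × 28 = 236.5 MeV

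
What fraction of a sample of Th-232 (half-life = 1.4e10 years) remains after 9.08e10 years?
N/N₀ = (1/2)^(t/t½) = 0.01116 = 1.12%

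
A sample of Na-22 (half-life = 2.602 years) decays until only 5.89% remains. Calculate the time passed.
t = t½ × log₂(N₀/N) = 10.63 years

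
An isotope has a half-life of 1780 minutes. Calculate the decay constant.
λ = ln(2)/t½ = 3.894e-4 minute⁻¹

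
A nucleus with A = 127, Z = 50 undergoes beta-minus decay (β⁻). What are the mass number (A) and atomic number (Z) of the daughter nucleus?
Daughter: A = 127, Z = 51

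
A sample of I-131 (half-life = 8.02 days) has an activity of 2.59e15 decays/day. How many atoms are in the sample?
N = A/λ = 2.997e16 atoms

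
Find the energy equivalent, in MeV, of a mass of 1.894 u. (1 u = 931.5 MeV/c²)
E = mc² = 1764 MeV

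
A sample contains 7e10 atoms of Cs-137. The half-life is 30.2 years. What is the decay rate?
A = λN = 1.607e9 decays/year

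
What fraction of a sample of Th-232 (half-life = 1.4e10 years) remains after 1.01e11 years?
N/N₀ = (1/2)^(t/t½) = 0.006734 = 0.673%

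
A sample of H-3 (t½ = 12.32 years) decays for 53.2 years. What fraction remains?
N/N₀ = (1/2)^(t/t½) = 0.05013 = 5.01%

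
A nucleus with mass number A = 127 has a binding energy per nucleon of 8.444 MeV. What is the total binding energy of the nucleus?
B.E. = 8.444 × 127 = 1072 MeV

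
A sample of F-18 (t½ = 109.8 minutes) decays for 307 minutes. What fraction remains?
N/N₀ = (1/2)^(t/t½) = 0.144 = 14.4%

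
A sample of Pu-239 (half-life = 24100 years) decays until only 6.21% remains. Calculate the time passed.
t = t½ × log₂(N₀/N) = 96620 years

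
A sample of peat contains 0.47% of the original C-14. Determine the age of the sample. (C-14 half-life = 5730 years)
Age = t½ × log₂(1/ratio) = 44310 years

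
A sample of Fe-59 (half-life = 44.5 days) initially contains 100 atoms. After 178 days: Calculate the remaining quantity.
N = N₀(1/2)^(t/t½) = 6.25 atoms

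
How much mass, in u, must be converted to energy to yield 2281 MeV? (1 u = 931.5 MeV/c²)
m = E/c² = 2.449 u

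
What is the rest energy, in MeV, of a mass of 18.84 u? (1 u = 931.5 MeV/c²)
E = mc² = 17550 MeV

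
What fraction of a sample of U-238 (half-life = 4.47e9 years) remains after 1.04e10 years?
N/N₀ = (1/2)^(t/t½) = 0.1994 = 19.9%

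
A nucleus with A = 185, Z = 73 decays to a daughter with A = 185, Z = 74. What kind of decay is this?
ΔA = 0, ΔZ = +1 ⇒ beta-minus decay (β⁻)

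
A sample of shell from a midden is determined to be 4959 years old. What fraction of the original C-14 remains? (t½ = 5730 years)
N/N₀ = (1/2)^(t/t½) = 0.5489 = 54.9%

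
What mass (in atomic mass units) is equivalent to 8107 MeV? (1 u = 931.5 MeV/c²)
m = E/c² = 8.703 u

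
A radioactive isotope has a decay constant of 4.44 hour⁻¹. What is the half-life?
t½ = ln(2)/λ = 0.1561 hours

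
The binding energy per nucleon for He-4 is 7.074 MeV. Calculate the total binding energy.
B.E. = 7.074 × 4 = 28.3 MeV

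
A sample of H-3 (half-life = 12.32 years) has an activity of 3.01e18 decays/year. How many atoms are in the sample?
N = A/λ = 5.35e19 atoms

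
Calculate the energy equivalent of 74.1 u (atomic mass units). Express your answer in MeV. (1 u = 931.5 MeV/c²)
E = mc² = 69020 MeV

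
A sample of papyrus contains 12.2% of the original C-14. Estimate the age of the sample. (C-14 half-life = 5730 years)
Age = t½ × log₂(1/ratio) = 17390 years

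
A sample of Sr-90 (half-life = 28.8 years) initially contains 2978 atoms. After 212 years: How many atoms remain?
N = N₀(1/2)^(t/t½) = 18.11 atoms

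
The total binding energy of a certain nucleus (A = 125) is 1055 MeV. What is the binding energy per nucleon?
B.E./A = 1055/125 = 8.44 MeV/nucleon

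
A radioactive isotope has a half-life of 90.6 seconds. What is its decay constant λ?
λ = ln(2)/t½ = 0.007651 second⁻¹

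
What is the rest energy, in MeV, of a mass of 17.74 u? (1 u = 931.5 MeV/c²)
E = mc² = 16520 MeV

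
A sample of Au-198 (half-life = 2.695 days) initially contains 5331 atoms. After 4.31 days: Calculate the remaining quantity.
N = N₀(1/2)^(t/t½) = 1759 atoms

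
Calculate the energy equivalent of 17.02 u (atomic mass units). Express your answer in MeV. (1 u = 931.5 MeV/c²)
E = mc² = 15850 MeV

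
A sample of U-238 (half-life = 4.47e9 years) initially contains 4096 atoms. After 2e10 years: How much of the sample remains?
N = N₀(1/2)^(t/t½) = 184.3 atoms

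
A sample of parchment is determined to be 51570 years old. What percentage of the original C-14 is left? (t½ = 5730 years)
N/N₀ = (1/2)^(t/t½) = 0.001953 = 0.195%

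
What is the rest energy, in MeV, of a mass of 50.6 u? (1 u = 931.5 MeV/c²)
E = mc² = 47130 MeV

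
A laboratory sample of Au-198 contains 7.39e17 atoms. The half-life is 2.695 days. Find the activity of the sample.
A = λN = 1.901e17 decays/day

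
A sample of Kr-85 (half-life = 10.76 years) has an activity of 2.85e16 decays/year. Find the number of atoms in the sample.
N = A/λ = 4.424e17 atoms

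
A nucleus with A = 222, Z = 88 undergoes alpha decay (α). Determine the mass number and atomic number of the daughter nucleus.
Daughter: A = 218, Z = 86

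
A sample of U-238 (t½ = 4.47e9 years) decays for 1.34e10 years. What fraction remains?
N/N₀ = (1/2)^(t/t½) = 0.1252 = 12.5%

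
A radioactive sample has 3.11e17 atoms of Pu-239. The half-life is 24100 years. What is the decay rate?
A = λN = 8.945e12 decays/year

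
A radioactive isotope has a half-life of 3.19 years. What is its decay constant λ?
λ = ln(2)/t½ = 0.2173 year⁻¹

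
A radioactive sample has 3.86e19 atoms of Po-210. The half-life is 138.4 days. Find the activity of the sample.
A = λN = 1.933e17 decays/day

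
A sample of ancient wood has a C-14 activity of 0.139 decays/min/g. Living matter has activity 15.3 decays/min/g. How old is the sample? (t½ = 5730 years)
Age = t½ × log₂(A₀/A) = 38860 years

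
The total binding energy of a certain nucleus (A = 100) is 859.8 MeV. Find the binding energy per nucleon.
B.E./A = 859.8/100 = 8.598 MeV/nucleon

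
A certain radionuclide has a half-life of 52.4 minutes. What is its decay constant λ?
λ = ln(2)/t½ = 0.01323 minute⁻¹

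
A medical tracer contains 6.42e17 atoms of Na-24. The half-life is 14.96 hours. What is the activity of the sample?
A = λN = 2.975e16 decays/hour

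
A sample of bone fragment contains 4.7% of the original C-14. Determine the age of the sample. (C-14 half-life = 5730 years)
Age = t½ × log₂(1/ratio) = 25280 years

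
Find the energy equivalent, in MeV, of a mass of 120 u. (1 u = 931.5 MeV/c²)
E = mc² = 1.118e5 MeV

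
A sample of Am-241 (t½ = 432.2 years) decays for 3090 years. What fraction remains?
N/N₀ = (1/2)^(t/t½) = 0.007044 = 0.704%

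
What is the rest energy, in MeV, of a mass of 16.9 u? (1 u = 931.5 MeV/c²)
E = mc² = 15740 MeV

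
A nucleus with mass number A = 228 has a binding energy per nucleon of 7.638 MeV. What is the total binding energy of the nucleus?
B.E. = 7.638 × 228 = 1741 MeV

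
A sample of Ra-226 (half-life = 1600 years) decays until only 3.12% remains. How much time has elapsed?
t = t½ × log₂(N₀/N) = 8004 years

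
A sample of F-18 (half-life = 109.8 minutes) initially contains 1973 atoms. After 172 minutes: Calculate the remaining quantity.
N = N₀(1/2)^(t/t½) = 666.1 atoms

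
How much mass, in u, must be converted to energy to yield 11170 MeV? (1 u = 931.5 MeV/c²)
m = E/c² = 11.99 u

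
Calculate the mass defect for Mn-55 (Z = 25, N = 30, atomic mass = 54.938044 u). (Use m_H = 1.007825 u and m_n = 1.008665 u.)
Δm = Z·m_H + N·m_n − M = 0.5175 u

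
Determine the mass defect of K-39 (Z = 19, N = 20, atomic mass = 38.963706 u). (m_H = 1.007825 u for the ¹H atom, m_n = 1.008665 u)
Δm = Z·m_H + N·m_n − M = 0.3583 u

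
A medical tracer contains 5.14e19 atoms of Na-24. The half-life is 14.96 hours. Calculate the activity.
A = λN = 2.382e18 decays/hour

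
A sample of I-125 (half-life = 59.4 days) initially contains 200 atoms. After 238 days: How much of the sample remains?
N = N₀(1/2)^(t/t½) = 12.44 atoms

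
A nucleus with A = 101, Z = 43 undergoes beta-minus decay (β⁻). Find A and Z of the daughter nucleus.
Daughter: A = 101, Z = 44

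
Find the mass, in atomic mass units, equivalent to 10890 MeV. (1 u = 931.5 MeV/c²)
m = E/c² = 11.69 u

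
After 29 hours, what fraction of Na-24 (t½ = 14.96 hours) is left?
N/N₀ = (1/2)^(t/t½) = 0.2609 = 26.1%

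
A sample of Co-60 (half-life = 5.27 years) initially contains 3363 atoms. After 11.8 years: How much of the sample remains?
N = N₀(1/2)^(t/t½) = 712.4 atoms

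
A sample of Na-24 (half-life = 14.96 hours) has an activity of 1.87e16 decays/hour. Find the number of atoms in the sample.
N = A/λ = 4.036e17 atoms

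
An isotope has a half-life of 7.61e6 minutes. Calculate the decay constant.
λ = ln(2)/t½ = 9.108e-8 minute⁻¹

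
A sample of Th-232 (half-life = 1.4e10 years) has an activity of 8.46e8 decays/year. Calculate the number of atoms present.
N = A/λ = 1.709e19 atoms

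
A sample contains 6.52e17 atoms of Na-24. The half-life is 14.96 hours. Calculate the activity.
A = λN = 3.021e16 decays/hour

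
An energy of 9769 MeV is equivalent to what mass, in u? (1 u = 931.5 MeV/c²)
m = E/c² = 10.49 u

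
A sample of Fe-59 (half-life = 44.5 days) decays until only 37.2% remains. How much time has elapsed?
t = t½ × log₂(N₀/N) = 63.48 days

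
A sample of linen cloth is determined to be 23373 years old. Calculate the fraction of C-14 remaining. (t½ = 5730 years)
N/N₀ = (1/2)^(t/t½) = 0.05917 = 5.92%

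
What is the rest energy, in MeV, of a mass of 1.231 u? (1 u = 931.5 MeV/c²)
E = mc² = 1147 MeV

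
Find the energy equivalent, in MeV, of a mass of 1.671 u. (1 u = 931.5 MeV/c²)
E = mc² = 1557 MeV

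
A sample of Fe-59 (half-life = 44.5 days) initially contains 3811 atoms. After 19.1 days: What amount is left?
N = N₀(1/2)^(t/t½) = 2830 atoms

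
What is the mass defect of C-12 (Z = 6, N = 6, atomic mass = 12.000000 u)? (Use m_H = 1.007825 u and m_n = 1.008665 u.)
Δm = Z·m_H + N·m_n − M = 0.09894 u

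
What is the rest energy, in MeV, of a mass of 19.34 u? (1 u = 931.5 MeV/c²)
E = mc² = 18020 MeV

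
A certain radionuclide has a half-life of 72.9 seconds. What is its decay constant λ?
λ = ln(2)/t½ = 0.009508 second⁻¹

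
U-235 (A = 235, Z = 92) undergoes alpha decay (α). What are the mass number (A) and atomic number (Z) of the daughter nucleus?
Daughter: A = 231, Z = 90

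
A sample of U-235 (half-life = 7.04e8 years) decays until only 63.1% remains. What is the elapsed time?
t = t½ × log₂(N₀/N) = 4.677e8 years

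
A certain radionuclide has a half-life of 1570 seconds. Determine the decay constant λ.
λ = ln(2)/t½ = 4.415e-4 second⁻¹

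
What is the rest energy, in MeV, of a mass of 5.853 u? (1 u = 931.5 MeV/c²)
E = mc² = 5452 MeV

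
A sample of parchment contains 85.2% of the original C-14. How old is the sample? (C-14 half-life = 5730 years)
Age = t½ × log₂(1/ratio) = 1324 years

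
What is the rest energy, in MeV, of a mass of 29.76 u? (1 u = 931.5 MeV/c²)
E = mc² = 27720 MeV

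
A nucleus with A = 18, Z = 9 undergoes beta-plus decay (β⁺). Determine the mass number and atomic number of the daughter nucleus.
Daughter: A = 18, Z = 8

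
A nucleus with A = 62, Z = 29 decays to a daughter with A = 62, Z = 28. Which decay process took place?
ΔA = 0, ΔZ = -1 ⇒ beta-plus decay (β⁺) or electron capture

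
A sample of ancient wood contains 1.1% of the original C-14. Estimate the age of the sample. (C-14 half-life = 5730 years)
Age = t½ × log₂(1/ratio) = 37280 years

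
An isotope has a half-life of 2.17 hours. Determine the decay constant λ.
λ = ln(2)/t½ = 0.3194 hour⁻¹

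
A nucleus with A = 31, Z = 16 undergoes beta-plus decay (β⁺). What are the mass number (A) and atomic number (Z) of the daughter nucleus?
Daughter: A = 31, Z = 15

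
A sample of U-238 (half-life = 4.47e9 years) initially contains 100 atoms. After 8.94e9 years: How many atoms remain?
N = N₀(1/2)^(t/t½) = 25 atoms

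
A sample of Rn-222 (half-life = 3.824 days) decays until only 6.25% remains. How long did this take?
t = t½ × log₂(N₀/N) = 15.3 days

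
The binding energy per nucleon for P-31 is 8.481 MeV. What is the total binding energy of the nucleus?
B.E. = 8.481 × 31 = 262.9 MeV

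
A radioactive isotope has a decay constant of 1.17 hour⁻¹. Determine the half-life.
t½ = ln(2)/λ = 0.5924 hours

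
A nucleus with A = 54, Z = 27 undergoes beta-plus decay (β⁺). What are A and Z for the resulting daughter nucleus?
Daughter: A = 54, Z = 26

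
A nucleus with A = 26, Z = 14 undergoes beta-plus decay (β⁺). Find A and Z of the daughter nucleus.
Daughter: A = 26, Z = 13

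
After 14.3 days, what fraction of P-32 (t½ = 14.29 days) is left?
N/N₀ = (1/2)^(t/t½) = 0.4998 = 50%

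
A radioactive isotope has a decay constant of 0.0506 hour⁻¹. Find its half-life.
t½ = ln(2)/λ = 13.7 hours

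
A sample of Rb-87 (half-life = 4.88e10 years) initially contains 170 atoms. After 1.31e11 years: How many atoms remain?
N = N₀(1/2)^(t/t½) = 26.45 atoms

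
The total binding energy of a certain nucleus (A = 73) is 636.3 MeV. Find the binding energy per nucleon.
B.E./A = 636.3/73 = 8.716 MeV/nucleon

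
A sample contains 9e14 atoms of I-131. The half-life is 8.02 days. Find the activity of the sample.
A = λN = 7.778e13 decays/day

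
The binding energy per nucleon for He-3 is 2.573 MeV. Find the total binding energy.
B.E. = 2.573 × 3 = 7.719 MeV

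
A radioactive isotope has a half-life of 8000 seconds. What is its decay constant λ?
λ = ln(2)/t½ = 8.664e-5 second⁻¹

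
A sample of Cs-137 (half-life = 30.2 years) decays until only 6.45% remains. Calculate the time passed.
t = t½ × log₂(N₀/N) = 119.4 years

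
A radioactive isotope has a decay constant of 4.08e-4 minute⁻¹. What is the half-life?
t½ = ln(2)/λ = 1699 minutes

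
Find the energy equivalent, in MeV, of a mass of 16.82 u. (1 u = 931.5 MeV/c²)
E = mc² = 15670 MeV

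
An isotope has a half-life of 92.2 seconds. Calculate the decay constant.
λ = ln(2)/t½ = 0.007518 second⁻¹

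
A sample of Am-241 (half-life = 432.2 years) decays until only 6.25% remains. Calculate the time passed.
t = t½ × log₂(N₀/N) = 1729 years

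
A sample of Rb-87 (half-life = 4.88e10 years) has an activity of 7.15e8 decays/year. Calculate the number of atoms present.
N = A/λ = 5.034e19 atoms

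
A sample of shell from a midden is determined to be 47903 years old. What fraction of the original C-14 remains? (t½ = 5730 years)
N/N₀ = (1/2)^(t/t½) = 0.003044 = 0.304%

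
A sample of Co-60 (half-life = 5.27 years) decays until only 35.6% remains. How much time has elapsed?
t = t½ × log₂(N₀/N) = 7.853 years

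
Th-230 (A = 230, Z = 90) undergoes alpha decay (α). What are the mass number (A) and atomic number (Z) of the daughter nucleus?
Daughter: A = 226, Z = 88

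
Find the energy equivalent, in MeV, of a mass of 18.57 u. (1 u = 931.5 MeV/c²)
E = mc² = 17300 MeV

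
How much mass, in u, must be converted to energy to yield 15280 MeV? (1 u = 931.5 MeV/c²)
m = E/c² = 16.4 u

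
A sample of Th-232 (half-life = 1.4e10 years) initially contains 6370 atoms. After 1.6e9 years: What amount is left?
N = N₀(1/2)^(t/t½) = 5885 atoms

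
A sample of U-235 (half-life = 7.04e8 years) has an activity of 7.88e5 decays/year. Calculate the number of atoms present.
N = A/λ = 8.003e14 atoms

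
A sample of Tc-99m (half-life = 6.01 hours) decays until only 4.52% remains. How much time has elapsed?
t = t½ × log₂(N₀/N) = 26.85 hours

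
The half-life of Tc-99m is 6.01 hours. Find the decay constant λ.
λ = ln(2)/t½ = 0.1153 hour⁻¹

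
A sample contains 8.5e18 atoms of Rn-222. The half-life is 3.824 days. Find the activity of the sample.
A = λN = 1.541e18 decays/day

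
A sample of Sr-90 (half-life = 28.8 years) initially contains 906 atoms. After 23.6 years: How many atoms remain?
N = N₀(1/2)^(t/t½) = 513.4 atoms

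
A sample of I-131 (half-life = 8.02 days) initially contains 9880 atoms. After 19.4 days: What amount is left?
N = N₀(1/2)^(t/t½) = 1847 atoms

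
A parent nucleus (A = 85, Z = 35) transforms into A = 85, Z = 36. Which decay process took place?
ΔA = 0, ΔZ = +1 ⇒ beta-minus decay (β⁻)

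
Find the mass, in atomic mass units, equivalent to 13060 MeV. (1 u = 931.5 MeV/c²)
m = E/c² = 14.02 u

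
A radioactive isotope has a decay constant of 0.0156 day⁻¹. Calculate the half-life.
t½ = ln(2)/λ = 44.43 days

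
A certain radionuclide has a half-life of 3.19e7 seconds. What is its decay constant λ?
λ = ln(2)/t½ = 2.173e-8 second⁻¹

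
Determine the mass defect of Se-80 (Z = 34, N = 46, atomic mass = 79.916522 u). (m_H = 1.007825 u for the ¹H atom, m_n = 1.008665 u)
Δm = Z·m_H + N·m_n − M = 0.7481 u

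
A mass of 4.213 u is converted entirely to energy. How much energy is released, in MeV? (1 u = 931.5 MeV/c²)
E = mc² = 3924 MeV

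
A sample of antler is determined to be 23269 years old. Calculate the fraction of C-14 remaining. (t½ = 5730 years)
N/N₀ = (1/2)^(t/t½) = 0.05992 = 5.99%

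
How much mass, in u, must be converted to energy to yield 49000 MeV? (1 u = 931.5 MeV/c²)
m = E/c² = 52.6 u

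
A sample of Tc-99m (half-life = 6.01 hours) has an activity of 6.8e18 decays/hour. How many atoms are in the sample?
N = A/λ = 5.896e19 atoms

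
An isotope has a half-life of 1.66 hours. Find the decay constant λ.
λ = ln(2)/t½ = 0.4176 hour⁻¹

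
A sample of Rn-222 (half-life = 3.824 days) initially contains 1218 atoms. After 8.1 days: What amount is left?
N = N₀(1/2)^(t/t½) = 280.5 atoms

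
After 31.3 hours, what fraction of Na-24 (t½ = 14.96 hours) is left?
N/N₀ = (1/2)^(t/t½) = 0.2345 = 23.5%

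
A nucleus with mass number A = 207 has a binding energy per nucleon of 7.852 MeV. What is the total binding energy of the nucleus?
B.E. = 7.852 × 207 = 1625 MeV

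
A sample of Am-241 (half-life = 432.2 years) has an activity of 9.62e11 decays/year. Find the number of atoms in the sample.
N = A/λ = 5.998e14 atoms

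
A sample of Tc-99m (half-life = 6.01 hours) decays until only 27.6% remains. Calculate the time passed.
t = t½ × log₂(N₀/N) = 11.16 hours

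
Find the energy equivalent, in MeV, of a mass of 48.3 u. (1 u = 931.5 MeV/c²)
E = mc² = 44990 MeV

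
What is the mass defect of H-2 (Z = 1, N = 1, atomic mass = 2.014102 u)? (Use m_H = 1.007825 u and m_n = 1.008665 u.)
Δm = Z·m_H + N·m_n − M = 0.002388 u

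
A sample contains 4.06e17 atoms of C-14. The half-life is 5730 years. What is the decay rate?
A = λN = 4.911e13 decays/year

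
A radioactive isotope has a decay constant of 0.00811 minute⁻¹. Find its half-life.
t½ = ln(2)/λ = 85.47 minutes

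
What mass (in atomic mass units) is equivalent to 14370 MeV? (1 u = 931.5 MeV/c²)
m = E/c² = 15.43 u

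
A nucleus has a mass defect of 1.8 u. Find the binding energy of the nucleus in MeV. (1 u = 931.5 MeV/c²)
B.E. = Δm × 931.5 = 1677 MeV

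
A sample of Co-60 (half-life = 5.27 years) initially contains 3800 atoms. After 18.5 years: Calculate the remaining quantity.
N = N₀(1/2)^(t/t½) = 333.5 atoms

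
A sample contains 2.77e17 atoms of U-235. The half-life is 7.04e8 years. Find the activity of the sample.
A = λN = 2.727e8 decays/year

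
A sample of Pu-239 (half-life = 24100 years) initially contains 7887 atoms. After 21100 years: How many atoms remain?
N = N₀(1/2)^(t/t½) = 4299 atoms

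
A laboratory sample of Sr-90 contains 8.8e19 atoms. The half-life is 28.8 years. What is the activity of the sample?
A = λN = 2.118e18 decays/year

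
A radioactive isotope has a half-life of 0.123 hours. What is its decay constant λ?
λ = ln(2)/t½ = 5.635 hour⁻¹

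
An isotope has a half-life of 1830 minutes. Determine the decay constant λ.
λ = ln(2)/t½ = 3.788e-4 minute⁻¹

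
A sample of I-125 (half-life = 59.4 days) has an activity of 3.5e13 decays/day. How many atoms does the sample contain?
N = A/λ = 2.999e15 atoms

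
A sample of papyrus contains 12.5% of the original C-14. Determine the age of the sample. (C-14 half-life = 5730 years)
Age = t½ × log₂(1/ratio) = 17190 years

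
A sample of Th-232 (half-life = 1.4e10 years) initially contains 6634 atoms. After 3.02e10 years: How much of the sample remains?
N = N₀(1/2)^(t/t½) = 1487 atoms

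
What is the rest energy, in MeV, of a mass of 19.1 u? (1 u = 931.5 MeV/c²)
E = mc² = 17790 MeV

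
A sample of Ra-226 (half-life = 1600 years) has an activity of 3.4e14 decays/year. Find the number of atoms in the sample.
N = A/λ = 7.848e17 atoms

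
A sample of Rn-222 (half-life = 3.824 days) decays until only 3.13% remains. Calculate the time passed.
t = t½ × log₂(N₀/N) = 19.11 days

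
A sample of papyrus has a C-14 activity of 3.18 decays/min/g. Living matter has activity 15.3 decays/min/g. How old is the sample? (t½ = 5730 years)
Age = t½ × log₂(A₀/A) = 12990 years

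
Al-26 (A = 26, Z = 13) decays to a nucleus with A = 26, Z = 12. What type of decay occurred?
ΔA = 0, ΔZ = -1 ⇒ beta-plus decay (β⁺) or electron capture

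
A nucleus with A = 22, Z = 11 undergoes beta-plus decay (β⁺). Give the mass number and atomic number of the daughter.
Daughter: A = 22, Z = 10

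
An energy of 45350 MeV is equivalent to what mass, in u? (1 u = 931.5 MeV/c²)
m = E/c² = 48.68 u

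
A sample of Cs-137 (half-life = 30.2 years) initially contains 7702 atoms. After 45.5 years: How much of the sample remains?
N = N₀(1/2)^(t/t½) = 2711 atoms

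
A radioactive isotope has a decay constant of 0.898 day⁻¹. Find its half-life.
t½ = ln(2)/λ = 0.7719 days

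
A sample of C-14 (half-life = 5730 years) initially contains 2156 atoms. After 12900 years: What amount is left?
N = N₀(1/2)^(t/t½) = 452.8 atoms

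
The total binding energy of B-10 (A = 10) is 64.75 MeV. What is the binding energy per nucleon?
B.E./A = 64.75/10 = 6.475 MeV/nucleon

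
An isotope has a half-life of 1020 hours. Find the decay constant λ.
λ = ln(2)/t½ = 6.796e-4 hour⁻¹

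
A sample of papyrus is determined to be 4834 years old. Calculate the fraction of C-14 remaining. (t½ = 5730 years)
N/N₀ = (1/2)^(t/t½) = 0.5572 = 55.7%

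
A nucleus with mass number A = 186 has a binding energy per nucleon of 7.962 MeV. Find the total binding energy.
B.E. = 7.962 × 186 = 1481 MeV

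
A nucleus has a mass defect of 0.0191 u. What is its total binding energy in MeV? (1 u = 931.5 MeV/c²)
B.E. = Δm × 931.5 = 17.79 MeV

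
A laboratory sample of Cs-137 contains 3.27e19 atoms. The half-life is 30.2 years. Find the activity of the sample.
A = λN = 7.505e17 decays/year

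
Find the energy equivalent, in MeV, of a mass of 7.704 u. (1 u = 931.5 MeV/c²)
E = mc² = 7176 MeV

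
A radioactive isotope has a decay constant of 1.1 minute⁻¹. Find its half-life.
t½ = ln(2)/λ = 0.6301 minutes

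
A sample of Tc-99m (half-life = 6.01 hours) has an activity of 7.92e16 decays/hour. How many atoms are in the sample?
N = A/λ = 6.867e17 atoms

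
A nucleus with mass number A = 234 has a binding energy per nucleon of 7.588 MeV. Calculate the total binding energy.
B.E. = 7.588 × 234 = 1776 MeV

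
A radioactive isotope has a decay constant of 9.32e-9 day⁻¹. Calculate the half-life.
t½ = ln(2)/λ = 7.437e7 days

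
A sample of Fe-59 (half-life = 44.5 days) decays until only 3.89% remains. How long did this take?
t = t½ × log₂(N₀/N) = 208.4 days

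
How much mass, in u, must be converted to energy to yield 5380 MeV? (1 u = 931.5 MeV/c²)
m = E/c² = 5.776 u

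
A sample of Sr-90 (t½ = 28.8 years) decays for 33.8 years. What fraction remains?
N/N₀ = (1/2)^(t/t½) = 0.4433 = 44.3%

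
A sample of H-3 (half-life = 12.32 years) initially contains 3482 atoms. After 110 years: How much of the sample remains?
N = N₀(1/2)^(t/t½) = 7.146 atoms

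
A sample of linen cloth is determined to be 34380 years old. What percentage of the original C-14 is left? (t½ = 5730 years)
N/N₀ = (1/2)^(t/t½) = 0.01562 = 1.56%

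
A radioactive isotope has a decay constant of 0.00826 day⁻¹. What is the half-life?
t½ = ln(2)/λ = 83.92 days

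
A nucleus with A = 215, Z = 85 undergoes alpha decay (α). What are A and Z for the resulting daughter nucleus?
Daughter: A = 211, Z = 83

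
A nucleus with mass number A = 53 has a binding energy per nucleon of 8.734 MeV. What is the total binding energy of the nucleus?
B.E. = 8.734 × 53 = 462.9 MeV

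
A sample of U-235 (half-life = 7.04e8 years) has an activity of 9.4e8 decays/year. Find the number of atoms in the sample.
N = A/λ = 9.547e17 atoms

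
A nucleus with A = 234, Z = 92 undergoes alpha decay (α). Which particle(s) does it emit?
α particle = ⁴₂He (2 protons + 2 neutrons)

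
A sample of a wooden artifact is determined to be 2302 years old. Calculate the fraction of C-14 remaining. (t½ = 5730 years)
N/N₀ = (1/2)^(t/t½) = 0.7569 = 75.7%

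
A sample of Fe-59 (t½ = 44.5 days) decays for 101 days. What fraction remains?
N/N₀ = (1/2)^(t/t½) = 0.2074 = 20.7%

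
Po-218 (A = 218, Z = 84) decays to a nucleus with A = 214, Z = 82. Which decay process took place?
ΔA = -4, ΔZ = -2 ⇒ alpha decay (α)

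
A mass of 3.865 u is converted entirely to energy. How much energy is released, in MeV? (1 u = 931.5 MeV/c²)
E = mc² = 3600 MeV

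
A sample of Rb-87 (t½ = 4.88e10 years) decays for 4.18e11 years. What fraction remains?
N/N₀ = (1/2)^(t/t½) = 0.002639 = 0.264%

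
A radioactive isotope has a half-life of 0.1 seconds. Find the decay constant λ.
λ = ln(2)/t½ = 6.931 second⁻¹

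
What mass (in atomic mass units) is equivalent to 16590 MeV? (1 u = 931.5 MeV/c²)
m = E/c² = 17.81 u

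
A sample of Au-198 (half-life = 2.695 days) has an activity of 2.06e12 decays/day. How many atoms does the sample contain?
N = A/λ = 8.009e12 atoms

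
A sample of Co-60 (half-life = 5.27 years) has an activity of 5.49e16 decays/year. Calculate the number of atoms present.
N = A/λ = 4.174e17 atoms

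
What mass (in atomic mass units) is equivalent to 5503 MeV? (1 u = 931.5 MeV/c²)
m = E/c² = 5.908 u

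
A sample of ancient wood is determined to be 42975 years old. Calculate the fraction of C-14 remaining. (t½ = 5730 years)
N/N₀ = (1/2)^(t/t½) = 0.005524 = 0.552%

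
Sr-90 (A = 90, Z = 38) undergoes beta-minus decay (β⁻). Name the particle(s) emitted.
β⁻: electron (e⁻) + antineutrino (ν̄ₑ)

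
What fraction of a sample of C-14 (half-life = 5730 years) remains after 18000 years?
N/N₀ = (1/2)^(t/t½) = 0.1133 = 11.3%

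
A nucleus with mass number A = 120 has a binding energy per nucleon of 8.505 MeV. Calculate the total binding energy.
B.E. = 8.505 × 120 = 1021 MeV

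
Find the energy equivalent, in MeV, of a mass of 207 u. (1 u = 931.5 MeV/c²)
E = mc² = 1.928e5 MeV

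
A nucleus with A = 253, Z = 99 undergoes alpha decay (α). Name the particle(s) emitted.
α particle = ⁴₂He (2 protons + 2 neutrons)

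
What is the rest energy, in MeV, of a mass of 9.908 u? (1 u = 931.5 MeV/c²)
E = mc² = 9229 MeV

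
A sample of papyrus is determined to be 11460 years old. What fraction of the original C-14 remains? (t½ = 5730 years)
N/N₀ = (1/2)^(t/t½) = 0.25 = 25%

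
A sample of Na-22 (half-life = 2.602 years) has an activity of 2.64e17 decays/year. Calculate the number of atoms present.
N = A/λ = 9.91e17 atoms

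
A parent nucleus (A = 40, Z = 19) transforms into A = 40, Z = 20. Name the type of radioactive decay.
ΔA = 0, ΔZ = +1 ⇒ beta-minus decay (β⁻)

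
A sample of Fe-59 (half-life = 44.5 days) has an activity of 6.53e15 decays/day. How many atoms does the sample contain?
N = A/λ = 4.192e17 atoms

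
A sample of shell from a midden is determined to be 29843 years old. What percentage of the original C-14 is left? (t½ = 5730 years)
N/N₀ = (1/2)^(t/t½) = 0.02705 = 2.71%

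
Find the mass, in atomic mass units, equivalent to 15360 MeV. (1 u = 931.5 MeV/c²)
m = E/c² = 16.49 u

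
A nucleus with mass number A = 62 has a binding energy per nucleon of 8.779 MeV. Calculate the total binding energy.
B.E. = 8.779 × 62 = 544.3 MeV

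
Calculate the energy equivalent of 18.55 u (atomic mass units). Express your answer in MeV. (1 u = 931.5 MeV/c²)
E = mc² = 17280 MeV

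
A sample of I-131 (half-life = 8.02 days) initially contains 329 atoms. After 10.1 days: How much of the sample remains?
N = N₀(1/2)^(t/t½) = 137.4 atoms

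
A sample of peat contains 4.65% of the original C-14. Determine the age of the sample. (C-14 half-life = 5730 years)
Age = t½ × log₂(1/ratio) = 25360 years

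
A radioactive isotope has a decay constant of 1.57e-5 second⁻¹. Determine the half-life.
t½ = ln(2)/λ = 44150 seconds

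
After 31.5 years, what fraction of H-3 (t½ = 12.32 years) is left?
N/N₀ = (1/2)^(t/t½) = 0.1699 = 17%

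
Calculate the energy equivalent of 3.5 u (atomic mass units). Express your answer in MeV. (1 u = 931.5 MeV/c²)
E = mc² = 3260 MeV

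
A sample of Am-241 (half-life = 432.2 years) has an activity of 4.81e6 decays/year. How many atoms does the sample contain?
N = A/λ = 2.999e9 atoms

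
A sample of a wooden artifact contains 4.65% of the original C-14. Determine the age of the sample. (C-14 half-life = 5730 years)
Age = t½ × log₂(1/ratio) = 25360 years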